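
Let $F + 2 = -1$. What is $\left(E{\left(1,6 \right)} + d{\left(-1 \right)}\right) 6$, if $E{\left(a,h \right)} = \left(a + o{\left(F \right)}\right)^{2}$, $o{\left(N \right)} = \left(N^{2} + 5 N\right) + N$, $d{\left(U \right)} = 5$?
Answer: $414$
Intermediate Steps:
$F = -3$ ($F = -2 - 1 = -3$)
$o{\left(N \right)} = N^{2} + 6 N$
$E{\left(a,h \right)} = \left(-9 + a\right)^{2}$ ($E{\left(a,h \right)} = \left(a - 3 \left(6 - 3\right)\right)^{2} = \left(a - 9\right)^{2} = \left(-9 + a\right)^{2}$)
$\left(E{\left(1,6 \right)} + d{\left(-1 \right)}\right) 6 = \left(\left(-9 + 1\right)^{2} + 5\right) 6 = \left(\left(-8\right)^{2} + 5\right) 6 = \left(64 + 5\right) 6 = 69 \cdot 6 = 414$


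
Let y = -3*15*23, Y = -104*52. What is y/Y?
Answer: 1035/5408 ≈ 0.19138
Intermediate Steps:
Y = -5408
y = -1035 (y = -45*23 = -1035)
y/Y = -1035/(-5408) = -1035*(-1/5408) = 1035/5408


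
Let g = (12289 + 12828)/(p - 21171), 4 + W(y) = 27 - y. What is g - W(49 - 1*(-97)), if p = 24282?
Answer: 407770/3111 ≈ 131.07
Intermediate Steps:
W(y) = 23 - y (W(y) = -4 + (27 - y) = 23 - y)
g = 25117/3111 (g = (12289 + 12828)/(24282 - 21171) = 25117/3111 ≈ 8.0736)
g - W(49 - 1*(-97)) = 25117/3111 - (23 - (49 - 1*(-97))) = 25117/3111 - (23 - (49 + 97)) = 25117/3111 - (23 - 1*146) = 25117/3111 - (23 - 146) = 25117/3111 - 1*(-123) = 25117/3111 + 123 = 407770/3111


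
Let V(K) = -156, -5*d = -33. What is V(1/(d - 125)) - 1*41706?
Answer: -41862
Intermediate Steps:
d = 33/5 (d = -1/5*(-33) = 33/5 ≈ 6.6000)
V(1/(d - 125)) - 1*41706 = -156 - 1*41706 = -156 - 41706 = -41862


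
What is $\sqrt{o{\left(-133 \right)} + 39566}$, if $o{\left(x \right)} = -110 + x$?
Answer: $\sqrt{39323} \approx 198.3$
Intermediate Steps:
$\sqrt{o{\left(-133 \right)} + 39566} = \sqrt{\left(-110 - 133\right) + 39566} = \sqrt{-243 + 39566} = \sqrt{39323}$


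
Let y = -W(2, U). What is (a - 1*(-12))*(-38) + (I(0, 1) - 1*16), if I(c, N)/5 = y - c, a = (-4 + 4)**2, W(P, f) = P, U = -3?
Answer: -482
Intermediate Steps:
a = 0 (a = 0**2 = 0)
y = -2 (y = -1*2 = -2)
I(c, N) = -10 - 5*c (I(c, N) = 5*(-2 - c) = -10 - 5*c)
(a - 1*(-12))*(-38) + (I(0, 1) - 1*16) = (0 - 1*(-12))*(-38) + ((-10 - 5*0) - 1*16) = (0 + 12)*(-38) + ((-10 + 0) - 16) = 12*(-38) + (-10 - 16) = -456 - 26 = -482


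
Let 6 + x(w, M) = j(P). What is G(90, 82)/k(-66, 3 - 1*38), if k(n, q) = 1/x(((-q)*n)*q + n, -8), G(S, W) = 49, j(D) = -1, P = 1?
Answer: -343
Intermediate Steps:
x(w, M) = -7 (x(w, M) = -6 - 1 = -7)
k(n, q) = -1/7 (k(n, q) = 1/(-7) = -1/7)
G(90, 82)/k(-66, 3 - 1*38) = 49/(-1/7) = 49*(-7) = -343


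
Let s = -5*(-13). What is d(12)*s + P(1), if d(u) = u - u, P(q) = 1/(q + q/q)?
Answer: ½ ≈ 0.50000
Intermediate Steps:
s = 65
P(q) = 1/(1 + q) (P(q) = 1/(q + 1) = 1/(1 + q))
d(u) = 0
d(12)*s + P(1) = 0*65 + 1/(1 + 1) = 0 + 1/2 = 0 + ½ = ½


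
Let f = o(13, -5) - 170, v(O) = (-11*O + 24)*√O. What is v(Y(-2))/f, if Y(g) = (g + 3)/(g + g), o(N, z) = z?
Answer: -107*I/1400 ≈ -0.076429*I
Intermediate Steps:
Y(g) = (3 + g)/(2*g) (Y(g) = (3 + g)/((2*g)) = (3 + g)*(1/(2*g)) = (3 + g)/(2*g))
v(O) = √O*(24 - 11*O) (v(O) = (24 - 11*O)*√O = √O*(24 - 11*O))
f = -175 (f = -5 - 170 = -175)
v(Y(-2))/f = (√((½)*(3 - 2)/(-2))*(24 - 11*(3 - 2)/(2*(-2))))/(-175) = (√((½)*(-½)*1)*(24 - 11*(-1)/(2*2)))*(-1/175) = (√(-¼)*(24 - 11*(-¼)))*(-1/175) = ((I/2)*(24 + 11/4))*(-1/175) = ((I/2)*(107/4))*(-1/175) = (107*I/8)*(-1/175) = -107*I/1400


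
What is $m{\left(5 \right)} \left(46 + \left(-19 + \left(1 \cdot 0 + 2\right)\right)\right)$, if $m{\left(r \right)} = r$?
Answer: $145$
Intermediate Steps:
$m{\left(5 \right)} \left(46 + \left(-19 + \left(1 \cdot 0 + 2\right)\right)\right) = 5 \left(46 + \left(-19 + \left(1 \cdot 0 + 2\right)\right)\right) = 5 \left(46 + \left(-19 + \left(0 + 2\right)\right)\right) = 5 \left(46 + \left(-19 + 2\right)\right) = 5 \left(46 - 17\right) = 5 \cdot 29 = 145$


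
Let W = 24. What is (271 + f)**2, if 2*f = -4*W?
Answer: 49729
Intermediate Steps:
f = -48 (f = (-4*24)/2 = (1/2)*(-96) = -48)
(271 + f)**2 = (271 - 48)**2 = 223**2 = 49729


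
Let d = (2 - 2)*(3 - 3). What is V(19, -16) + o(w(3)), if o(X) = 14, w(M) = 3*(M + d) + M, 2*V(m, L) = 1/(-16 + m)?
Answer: 85/6 ≈ 14.167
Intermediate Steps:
d = 0 (d = 0*0 = 0)
V(m, L) = 1/(2*(-16 + m))
w(M) = 4*M (w(M) = 3*(M + 0) + M = 3*M + M = 4*M)
V(19, -16) + o(w(3)) = 1/(2*(-16 + 19)) + 14 = (½)/3 + 14 = (½)*(⅓) + 14 = ⅙ + 14 = 85/6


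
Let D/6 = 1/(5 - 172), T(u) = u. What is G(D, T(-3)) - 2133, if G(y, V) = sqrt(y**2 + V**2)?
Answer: -2133 + 3*sqrt(27893)/167 ≈ -2130.0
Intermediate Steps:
D = -6/167 (D = 6/(5 - 172) = 6/(-167) = 6*(-1/167) = -6/167 ≈ -0.035928)
G(y, V) = sqrt(V**2 + y**2)
G(D, T(-3)) - 2133 = sqrt((-3)**2 + (-6/167)**2) - 2133 = sqrt(9 + 36/27889) - 2133 = sqrt(251037/27889) - 2133 = 3*sqrt(27893)/167 - 2133 = -2133 + 3*sqrt(27893)/167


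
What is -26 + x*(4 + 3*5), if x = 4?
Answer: 50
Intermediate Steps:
-26 + x*(4 + 3*5) = -26 + 4*(4 + 3*5) = -26 + 4*(4 + 15) = -26 + 4*19 = -26 + 76 = 50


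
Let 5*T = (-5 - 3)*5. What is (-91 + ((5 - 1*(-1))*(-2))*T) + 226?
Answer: 231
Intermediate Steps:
T = -8 (T = ((-5 - 3)*5)/5 = (-8*5)/5 = (⅕)*(-40) = -8)
(-91 + ((5 - 1*(-1))*(-2))*T) + 226 = (-91 + ((5 - 1*(-1))*(-2))*(-8)) + 226 = (-91 + ((5 + 1)*(-2))*(-8)) + 226 = (-91 + (6*(-2))*(-8)) + 226 = (-91 - 12*(-8)) + 226 = (-91 + 96) + 226 = 5 + 226 = 231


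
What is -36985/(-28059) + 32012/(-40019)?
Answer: 581878007/1122893121 ≈ 0.51820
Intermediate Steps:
-36985/(-28059) + 32012/(-40019) = -36985*(-1/28059) + 32012*(-1/40019) = 36985/28059 - 32012/40019 = 581878007/1122893121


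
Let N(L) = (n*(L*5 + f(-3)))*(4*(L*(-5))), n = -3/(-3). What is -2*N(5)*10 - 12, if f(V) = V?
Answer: 43988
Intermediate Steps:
n = 1 (n = -3*(-1/3) = 1)
N(L) = -20*L*(-3 + 5*L) (N(L) = (1*(L*5 - 3))*(4*(L*(-5))) = (1*(5*L - 3))*(4*(-5*L)) = (1*(-3 + 5*L))*(-20*L) = (-3 + 5*L)*(-20*L) = -20*L*(-3 + 5*L))
-2*N(5)*10 - 12 = -40*5*(3 - 5*5)*10 - 12 = -40*5*(3 - 25)*10 - 12 = -40*5*(-22)*10 - 12 = -2*(-2200)*10 - 12 = 4400*10 - 12 = 44000 - 12 = 43988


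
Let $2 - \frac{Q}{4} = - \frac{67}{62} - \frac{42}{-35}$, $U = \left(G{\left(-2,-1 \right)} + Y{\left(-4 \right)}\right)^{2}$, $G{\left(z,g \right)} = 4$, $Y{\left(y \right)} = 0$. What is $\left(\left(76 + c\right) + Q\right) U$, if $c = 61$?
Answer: $\frac{358416}{155} \approx 2312.4$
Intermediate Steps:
$U = 16$ ($U = \left(4 + 0\right)^{2} = 4^{2} = 16$)
$Q = \frac{1166}{155}$ ($Q = 8 - 4 \left(- \frac{67}{62} - \frac{42}{-35}\right) = 8 - 4 \left(\left(-67\right) \frac{1}{62} - - \frac{6}{5}\right) = 8 - 4 \left(- \frac{67}{62} + \frac{6}{5}\right) = 8 - \frac{74}{155} = \frac{1166}{155} \approx 7.5226$)
$\left(\left(76 + c\right) + Q\right) U = \left(\left(76 + 61\right) + \frac{1166}{155}\right) 16 = \left(137 + \frac{1166}{155}\right) 16 = \frac{22401}{155} \cdot 16 = \frac{358416}{155}$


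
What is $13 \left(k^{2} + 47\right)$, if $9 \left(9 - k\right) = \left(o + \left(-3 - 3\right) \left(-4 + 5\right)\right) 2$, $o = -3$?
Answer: $2184$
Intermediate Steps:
$k = 11$ ($k = 9 - \frac{\left(-3 + \left(-3 - 3\right) \left(-4 + 5\right)\right) 2}{9} = 9 - \frac{\left(-3 - 6\right) 2}{9} = 9 - \frac{\left(-9\right) 2}{9} = 9 - -2 = 9 + 2 = 11$)
$13 \left(k^{2} + 47\right) = 13 \left(11^{2} + 47\right) = 13 \left(121 + 47\right) = 13 \cdot 168 = 2184$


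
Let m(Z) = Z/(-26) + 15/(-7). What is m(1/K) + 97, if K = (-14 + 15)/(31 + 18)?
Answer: 16921/182 ≈ 92.973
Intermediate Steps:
K = 1/49 ≈ 0.020408
m(Z) = -15/7 - Z/26 (m(Z) = Z*(-1/26) + 15*(-⅐) = -Z/26 - 15/7 = -15/7 - Z/26)
m(1/K) + 97 = (-15/7 - 1/(26*1/49)) + 97 = (-15/7 - 1/26*49) + 97 = (-15/7 - 49/26) + 97 = -733/182 + 97 = 16921/182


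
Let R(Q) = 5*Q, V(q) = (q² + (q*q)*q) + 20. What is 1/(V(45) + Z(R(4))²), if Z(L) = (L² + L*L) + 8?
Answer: 1/746034 ≈ 1.3404e-6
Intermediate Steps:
V(q) = 20 + q² + q³ (V(q) = (q² + q²*q) + 20 = (q² + q³) + 20 = 20 + q² + q³)
Z(L) = 8 + 2*L² (Z(L) = (L² + L²) + 8 = 2*L² + 8 = 8 + 2*L²)
1/(V(45) + Z(R(4))²) = 1/((20 + 45² + 45³) + (8 + 2*(5*4)²)²) = 1/((20 + 2025 + 91125) + (8 + 2*20²)²) = 1/(93170 + (8 + 2*400)²) = 1/(93170 + (8 + 800)²) = 1/(93170 + 808²) = 1/(93170 + 652864) = 1/746034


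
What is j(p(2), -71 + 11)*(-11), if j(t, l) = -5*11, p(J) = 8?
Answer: 605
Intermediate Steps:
j(t, l) = -55
j(p(2), -71 + 11)*(-11) = -55*(-11) = 605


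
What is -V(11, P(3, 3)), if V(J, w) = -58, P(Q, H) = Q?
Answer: 58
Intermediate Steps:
-V(11, P(3, 3)) = -1*(-58) = 58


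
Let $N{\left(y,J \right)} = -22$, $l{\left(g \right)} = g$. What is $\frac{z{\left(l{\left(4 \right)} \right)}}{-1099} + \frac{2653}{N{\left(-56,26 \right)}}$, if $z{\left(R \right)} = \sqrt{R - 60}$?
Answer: $- \frac{2653}{22} - \frac{2 i \sqrt{14}}{1099} \approx -120.59 - 0.0068092 i$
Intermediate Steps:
$z{\left(R \right)} = \sqrt{-60 + R}$ ($z{\left(R \right)} = \sqrt{R - 60} = \sqrt{-60 + R}$)
$\frac{z{\left(l{\left(4 \right)} \right)}}{-1099} + \frac{2653}{N{\left(-56,26 \right)}} = \frac{\sqrt{-60 + 4}}{-1099} + \frac{2653}{-22} = \sqrt{-56} \left(- \frac{1}{1099}\right) + 2653 \left(- \frac{1}{22}\right) = 2 i \sqrt{14} \left(- \frac{1}{1099}\right) - \frac{2653}{22} = - \frac{2 i \sqrt{14}}{1099} - \frac{2653}{22} = - \frac{2653}{22} - \frac{2 i \sqrt{14}}{1099}$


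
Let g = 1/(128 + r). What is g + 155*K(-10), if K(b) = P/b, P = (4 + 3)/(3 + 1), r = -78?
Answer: -5421/200 ≈ -27.105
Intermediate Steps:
P = 7/4 ≈ 1.7500
g = 1/50 (g = 1/(128 - 78) = 1/50 ≈ 0.020000)
K(b) = 7/(4*b)
g + 155*K(-10) = 1/50 + 155*((7/4)/(-10)) = 1/50 + 155*((7/4)*(-1/10)) = 1/50 + 155*(-7/40) = 1/50 - 217/8 = -5421/200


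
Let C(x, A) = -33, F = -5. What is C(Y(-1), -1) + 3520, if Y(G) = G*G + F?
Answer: 3487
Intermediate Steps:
Y(G) = -5 + G² (Y(G) = G*G - 5 = G² - 5 = -5 + G²)
C(Y(-1), -1) + 3520 = -33 + 3520 = 3487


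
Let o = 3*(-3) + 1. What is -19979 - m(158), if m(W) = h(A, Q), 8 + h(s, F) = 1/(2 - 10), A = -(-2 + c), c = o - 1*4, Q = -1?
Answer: -159767/8 ≈ -19971.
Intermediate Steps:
o = -8 (o = -9 + 1 = -8)
c = -12 (c = -8 - 1*4 = -8 - 4 = -12)
A = 14 (A = -(-2 - 12) = -1*(-14) = 14)
h(s, F) = -65/8 (h(s, F) = -8 + 1/(2 - 10) = -8 + 1/(-8) = -8 - ⅛ = -65/8)
m(W) = -65/8
-19979 - m(158) = -19979 - 1*(-65/8) = -19979 + 65/8 = -159767/8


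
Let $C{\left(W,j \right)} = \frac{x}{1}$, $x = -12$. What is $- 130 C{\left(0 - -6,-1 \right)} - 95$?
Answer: $1465$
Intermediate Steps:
$C{\left(W,j \right)} = -12$ ($C{\left(W,j \right)} = - \frac{12}{1} = \left(-12\right) 1 = -12$)
$- 130 C{\left(0 - -6,-1 \right)} - 95 = \left(-130\right) \left(-12\right) - 95 = 1560 - 95 = 1465$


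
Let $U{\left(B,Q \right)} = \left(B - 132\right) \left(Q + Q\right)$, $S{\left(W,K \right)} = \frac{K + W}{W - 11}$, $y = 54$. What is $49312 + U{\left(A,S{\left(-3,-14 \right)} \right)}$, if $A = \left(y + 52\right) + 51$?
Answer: $\frac{345609}{7} \approx 49373.0$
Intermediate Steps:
$S{\left(W,K \right)} = \frac{K + W}{-11 + W}$
$A = 157$ ($A = \left(54 + 52\right) + 51 = 106 + 51 = 157$)
$U{\left(B,Q \right)} = 2 Q \left(-132 + B\right)$ ($U{\left(B,Q \right)} = \left(-132 + B\right) 2 Q = 2 Q \left(-132 + B\right)$)
$49312 + U{\left(A,S{\left(-3,-14 \right)} \right)} = 49312 + 2 \frac{-14 - 3}{-11 - 3} \left(-132 + 157\right) = 49312 + 2 \frac{1}{-14} \left(-17\right) 25 = 49312 + 2 \left(\left(- \frac{1}{14}\right) \left(-17\right)\right) 25 = 49312 + 2 \cdot \frac{17}{14} \cdot 25 = 49312 + \frac{425}{7} = \frac{345609}{7}$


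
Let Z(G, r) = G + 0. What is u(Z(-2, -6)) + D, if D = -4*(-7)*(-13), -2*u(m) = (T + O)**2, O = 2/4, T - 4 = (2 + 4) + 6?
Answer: -4001/8 ≈ -500.13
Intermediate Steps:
T = 16 (T = 4 + ((2 + 4) + 6) = 4 + (6 + 6) = 4 + 12 = 16)
Z(G, r) = G
O = 1/2 (O = 2*(1/4) = 1/2 ≈ 0.50000)
u(m) = -1089/8 (u(m) = -(16 + 1/2)**2/2 = -(33/2)**2/2 = -1/2*1089/4 = -1089/8)
D = -364 (D = 28*(-13) = -364)
u(Z(-2, -6)) + D = -1089/8 - 364 = -4001/8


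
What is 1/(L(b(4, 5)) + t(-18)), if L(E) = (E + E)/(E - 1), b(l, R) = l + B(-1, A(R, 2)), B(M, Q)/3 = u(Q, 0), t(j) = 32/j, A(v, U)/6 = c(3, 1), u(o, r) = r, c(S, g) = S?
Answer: 9/8 ≈ 1.1250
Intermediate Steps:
A(v, U) = 18 (A(v, U) = 6*3 = 18)
B(M, Q) = 0 (B(M, Q) = 3*0 = 0)
b(l, R) = l (b(l, R) = l + 0 = l)
L(E) = 2*E/(-1 + E) (L(E) = (2*E)/(-1 + E) = 2*E/(-1 + E))
1/(L(b(4, 5)) + t(-18)) = 1/(2*4/(-1 + 4) + 32/(-18)) = 1/(2*4/3 + 32*(-1/18)) = 1/(2*4*(⅓) - 16/9) = 1/(8/3 - 16/9) = 1/(8/9) = 9/8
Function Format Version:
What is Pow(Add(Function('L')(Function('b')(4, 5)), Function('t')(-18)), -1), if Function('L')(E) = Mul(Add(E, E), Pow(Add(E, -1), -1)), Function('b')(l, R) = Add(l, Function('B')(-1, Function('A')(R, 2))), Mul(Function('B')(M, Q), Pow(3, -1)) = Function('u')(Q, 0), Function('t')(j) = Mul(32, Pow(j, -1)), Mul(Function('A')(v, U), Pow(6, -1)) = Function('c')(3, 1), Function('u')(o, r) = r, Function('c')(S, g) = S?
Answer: Rational(9, 8) ≈ 1.1250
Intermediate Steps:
Function('A')(v, U) = 18 (Function('A')(v, U) = Mul(6, 3) = 18)
Function('B')(M, Q) = 0 (Function('B')(M, Q) = Mul(3, 0) = 0)
Function('b')(l, R) = l (Function('b')(l, R) = Add(l, 0) = l)
Function('L')(E) = Mul(2, E, Pow(Add(-1, E), -1)) (Function('L')(E) = Mul(Mul(2, E), Pow(Add(-1, E), -1)) = Mul(2, E, Pow(Add(-1, E), -1)))
Pow(Add(Function('L')(Function('b')(4, 5)), Function('t')(-18)), -1) = Pow(Add(Mul(2, 4, Pow(Add(-1, 4), -1)), Mul(32, Pow(-18, -1))), -1) = Pow(Add(Mul(2, 4, Pow(3, -1)), Mul(32, Rational(-1, 18))), -1) = Pow(Add(Mul(2, 4, Rational(1, 3)), Rational(-16, 9)), -1) = Pow(Add(Rational(8, 3), Rational(-16, 9)), -1) = Pow(Rational(8, 9), -1) = Rational(9, 8)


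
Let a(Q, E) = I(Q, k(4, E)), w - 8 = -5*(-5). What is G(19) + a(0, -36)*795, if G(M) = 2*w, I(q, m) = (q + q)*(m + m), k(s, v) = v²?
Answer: 66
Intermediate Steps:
I(q, m) = 4*m*q (I(q, m) = (2*q)*(2*m) = 4*m*q)
w = 33 (w = 8 - 5*(-5) = 8 + 25 = 33)
a(Q, E) = 4*Q*E² (a(Q, E) = 4*E²*Q = 4*Q*E²)
G(M) = 66 (G(M) = 2*33 = 66)
G(19) + a(0, -36)*795 = 66 + (4*0*(-36)²)*795 = 66 + (4*0*1296)*795 = 66 + 0*795 = 66 + 0 = 66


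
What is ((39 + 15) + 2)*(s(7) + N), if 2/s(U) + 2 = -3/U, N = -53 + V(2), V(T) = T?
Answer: -49336/17 ≈ -2902.1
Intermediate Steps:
N = -51 (N = -53 + 2 = -51)
s(U) = 2/(-2 - 3/U)
((39 + 15) + 2)*(s(7) + N) = ((39 + 15) + 2)*(-2*7/(3 + 2*7) - 51) = (54 + 2)*(-2*7/(3 + 14) - 51) = 56*(-2*7/17 - 51) = 56*(-2*7*1/17 - 51) = 56*(-14/17 - 51) = 56*(-881/17) = -49336/17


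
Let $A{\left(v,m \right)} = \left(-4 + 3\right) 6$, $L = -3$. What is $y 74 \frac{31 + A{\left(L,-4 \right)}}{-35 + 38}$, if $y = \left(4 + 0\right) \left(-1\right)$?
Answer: $- \frac{7400}{3} \approx -2466.7$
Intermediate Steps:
$A{\left(v,m \right)} = -6$ ($A{\left(v,m \right)} = \left(-1\right) 6 = -6$)
$y = -4$ ($y = 4 \left(-1\right) = -4$)
$y 74 \frac{31 + A{\left(L,-4 \right)}}{-35 + 38} = \left(-4\right) 74 \frac{31 - 6}{-35 + 38} = - 296 \cdot \frac{25}{3} = - 296 \cdot 25 \cdot \frac{1}{3} = \left(-296\right) \frac{25}{3} = - \frac{7400}{3}$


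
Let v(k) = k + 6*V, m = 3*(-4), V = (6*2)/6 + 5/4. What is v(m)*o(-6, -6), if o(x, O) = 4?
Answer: 30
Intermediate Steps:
V = 13/4 (V = 12*(⅙) + 5*(¼) = 2 + 5/4 = 13/4 ≈ 3.2500)
m = -12
v(k) = 39/2 + k (v(k) = k + 6*(13/4) = k + 39/2 = 39/2 + k)
v(m)*o(-6, -6) = (39/2 - 12)*4 = (15/2)*4 = 30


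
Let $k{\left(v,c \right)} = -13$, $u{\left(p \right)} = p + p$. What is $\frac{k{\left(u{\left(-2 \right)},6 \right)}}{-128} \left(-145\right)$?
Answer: $- \frac{1885}{128} \approx -14.727$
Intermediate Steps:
$u{\left(p \right)} = 2 p$
$\frac{k{\left(u{\left(-2 \right)},6 \right)}}{-128} \left(-145\right) = - \frac{13}{-128} \left(-145\right) = \left(-13\right) \left(- \frac{1}{128}\right) \left(-145\right) = \frac{13}{128} \left(-145\right) = - \frac{1885}{128}$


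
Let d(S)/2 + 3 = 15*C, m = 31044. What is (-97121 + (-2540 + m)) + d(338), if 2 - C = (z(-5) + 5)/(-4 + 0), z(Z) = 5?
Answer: -68488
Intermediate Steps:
C = 9/2 (C = 2 - (5 + 5)/(-4 + 0) = 2 - 10/(-4) = 2 - 10*(-1)/4 = 2 - 1*(-5/2) = 2 + 5/2 = 9/2 ≈ 4.5000)
d(S) = 129 (d(S) = -6 + 2*(15*(9/2)) = -6 + 2*(135/2) = -6 + 135 = 129)
(-97121 + (-2540 + m)) + d(338) = (-97121 + (-2540 + 31044)) + 129 = (-97121 + 28504) + 129 = -68617 + 129 = -68488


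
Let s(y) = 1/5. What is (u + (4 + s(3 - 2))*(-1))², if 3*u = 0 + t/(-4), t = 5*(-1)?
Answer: 51529/3600 ≈ 14.314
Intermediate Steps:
t = -5
s(y) = ⅕ (s(y) = 1*(⅕) = ⅕)
u = 5/12 (u = (0 - 5/(-4))/3 = (0 - 5*(-¼))/3 = (0 + 5/4)/3 = (⅓)*(5/4) = 5/12 ≈ 0.41667)
(u + (4 + s(3 - 2))*(-1))² = (5/12 + (4 + ⅕)*(-1))² = (5/12 + (21/5)*(-1))² = (5/12 - 21/5)² = (-227/60)² = 51529/3600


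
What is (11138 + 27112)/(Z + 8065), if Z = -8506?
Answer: -4250/49 ≈ -86.735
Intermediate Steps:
(11138 + 27112)/(Z + 8065) = (11138 + 27112)/(-8506 + 8065) = 38250/(-441) = 38250*(-1/441) = -4250/49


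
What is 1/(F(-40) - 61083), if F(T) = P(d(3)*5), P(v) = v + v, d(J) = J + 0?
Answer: -1/61053 ≈ -1.6379e-5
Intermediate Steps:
d(J) = J
P(v) = 2*v
F(T) = 30 (F(T) = 2*(3*5) = 2*15 = 30)
1/(F(-40) - 61083) = 1/(30 - 61083) = 1/(-61053) = -1/61053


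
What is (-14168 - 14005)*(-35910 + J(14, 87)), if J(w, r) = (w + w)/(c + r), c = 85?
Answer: 43502577279/43 ≈ 1.0117e+9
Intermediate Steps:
J(w, r) = 2*w/(85 + r) (J(w, r) = (w + w)/(85 + r) = (2*w)/(85 + r) = 2*w/(85 + r))
(-14168 - 14005)*(-35910 + J(14, 87)) = (-14168 - 14005)*(-35910 + 2*14/(85 + 87)) = -28173*(-35910 + 2*14/172) = -28173*(-35910 + 2*14*(1/172)) = -28173*(-35910 + 7/43) = -28173*(-1544123/43) = 43502577279/43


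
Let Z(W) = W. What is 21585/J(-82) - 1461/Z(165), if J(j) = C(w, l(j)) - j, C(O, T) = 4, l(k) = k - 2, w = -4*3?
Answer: 1145293/4730 ≈ 242.13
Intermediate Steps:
w = -12
l(k) = -2 + k
J(j) = 4 - j
21585/J(-82) - 1461/Z(165) = 21585/(4 - 1*(-82)) - 1461/165 = 21585/(4 + 82) - 1461*1/165 = 21585/86 - 487/55 = 1145293/4730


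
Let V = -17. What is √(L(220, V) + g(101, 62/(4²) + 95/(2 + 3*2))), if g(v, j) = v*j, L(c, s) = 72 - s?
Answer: √6719/2 ≈ 40.985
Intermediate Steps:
g(v, j) = j*v
√(L(220, V) + g(101, 62/(4²) + 95/(2 + 3*2))) = √((72 - 1*(-17)) + (62/(4²) + 95/(2 + 3*2))*101) = √((72 + 17) + (62/16 + 95/(2 + 6))*101) = √(89 + (62*(1/16) + 95/8)*101) = √(89 + (31/8 + 95*(⅛))*101) = √(89 + (31/8 + 95/8)*101) = √(89 + (63/4)*101) = √(89 + 6363/4) = √(6719/4) = √6719/2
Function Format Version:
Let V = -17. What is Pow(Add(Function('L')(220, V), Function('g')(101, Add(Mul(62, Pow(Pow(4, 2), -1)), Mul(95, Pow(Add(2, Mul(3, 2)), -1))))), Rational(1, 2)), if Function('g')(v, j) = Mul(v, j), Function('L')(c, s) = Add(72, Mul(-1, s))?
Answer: Mul(Rational(1, 2), Pow(6719, Rational(1, 2))) ≈ 40.985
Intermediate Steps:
Function('g')(v, j) = Mul(j, v)
Pow(Add(Function('L')(220, V), Function('g')(101, Add(Mul(62, Pow(Pow(4, 2), -1)), Mul(95, Pow(Add(2, Mul(3, 2)), -1))))), Rational(1, 2)) = Pow(Add(Add(72, Mul(-1, -17)), Mul(Add(Mul(62, Pow(Pow(4, 2), -1)), Mul(95, Pow(Add(2, Mul(3, 2)), -1))), 101)), Rational(1, 2)) = Pow(Add(Add(72, 17), Mul(Add(Mul(62, Pow(16, -1)), Mul(95, Pow(Add(2, 6), -1))), 101)), Rational(1, 2)) = Pow(Add(89, Mul(Add(Mul(62, Rational(1, 16)), Mul(95, Pow(8, -1))), 101)), Rational(1, 2)) = Pow(Add(89, Mul(Add(Rational(31, 8), Mul(95, Rational(1, 8))), 101)), Rational(1, 2)) = Pow(Add(89, Mul(Add(Rational(31, 8), Rational(95, 8)), 101)), Rational(1, 2)) = Pow(Add(89, Mul(Rational(63, 4), 101)), Rational(1, 2)) = Pow(Add(89, Rational(6363, 4)), Rational(1, 2)) = Pow(Rational(6719, 4), Rational(1, 2)) = Mul(Rational(1, 2), Pow(6719, Rational(1, 2)))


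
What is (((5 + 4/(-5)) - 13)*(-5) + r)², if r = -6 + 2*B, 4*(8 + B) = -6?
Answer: 361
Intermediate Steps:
B = -19/2 (B = -8 + (¼)*(-6) = -8 - 3/2 = -19/2 ≈ -9.5000)
r = -25 (r = -6 + 2*(-19/2) = -6 - 19 = -25)
(((5 + 4/(-5)) - 13)*(-5) + r)² = (((5 + 4/(-5)) - 13)*(-5) - 25)² = (((5 + 4*(-⅕)) - 13)*(-5) - 25)² = (((5 - ⅘) - 13)*(-5) - 25)² = ((21/5 - 13)*(-5) - 25)² = (-44/5*(-5) - 25)² = (44 - 25)² = 19² = 361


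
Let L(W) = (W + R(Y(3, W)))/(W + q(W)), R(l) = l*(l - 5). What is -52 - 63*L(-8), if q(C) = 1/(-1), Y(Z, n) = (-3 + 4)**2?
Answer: -136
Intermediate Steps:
Y(Z, n) = 1 (Y(Z, n) = 1**2 = 1)
q(C) = -1
R(l) = l*(-5 + l)
L(W) = (-4 + W)/(-1 + W) (L(W) = (W + 1*(-5 + 1))/(W - 1) = (W + 1*(-4))/(-1 + W) = (W - 4)/(-1 + W) = (-4 + W)/(-1 + W))
-52 - 63*L(-8) = -52 - 63*(-4 - 8)/(-1 - 8) = -52 - 63*(-12)/(-9) = -52 - (-7)*(-12) = -52 - 63*4/3 = -52 - 84 = -136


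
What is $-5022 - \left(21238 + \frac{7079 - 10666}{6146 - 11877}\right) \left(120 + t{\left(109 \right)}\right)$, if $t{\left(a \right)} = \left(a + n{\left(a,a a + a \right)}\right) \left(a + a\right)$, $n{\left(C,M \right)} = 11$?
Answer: $- \frac{3198792669282}{5731} \approx -5.5816 \cdot 10^{8}$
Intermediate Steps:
$t{\left(a \right)} = 2 a \left(11 + a\right)$ ($t{\left(a \right)} = \left(a + 11\right) \left(a + a\right) = \left(11 + a\right) 2 a = 2 a \left(11 + a\right)$)
$-5022 - \left(21238 + \frac{7079 - 10666}{6146 - 11877}\right) \left(120 + t{\left(109 \right)}\right) = -5022 - \left(21238 + \frac{7079 - 10666}{6146 - 11877}\right) \left(120 + 2 \cdot 109 \left(11 + 109\right)\right) = -5022 - \left(21238 - \frac{3587}{-5731}\right) \left(120 + 2 \cdot 109 \cdot 120\right) = -5022 - \left(21238 - - \frac{3587}{5731}\right) \left(120 + 26160\right) = -5022 - \left(21238 + \frac{3587}{5731}\right) 26280 = -5022 - \frac{121718565}{5731} \cdot 26280 = -5022 - \frac{3198763888200}{5731} = - \frac{3198792669282}{5731}$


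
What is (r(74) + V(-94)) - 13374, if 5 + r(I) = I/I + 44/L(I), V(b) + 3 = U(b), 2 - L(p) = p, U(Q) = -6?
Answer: -240977/18 ≈ -13388.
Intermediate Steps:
L(p) = 2 - p
V(b) = -9 (V(b) = -3 - 6 = -9)
r(I) = -4 + 44/(2 - I) (r(I) = -5 + (I/I + 44/(2 - I)) = -5 + (1 + 44/(2 - I)) = -4 + 44/(2 - I))
(r(74) + V(-94)) - 13374 = (4*(-9 - 1*74)/(-2 + 74) - 9) - 13374 = (4*(-9 - 74)/72 - 9) - 13374 = (4*(1/72)*(-83) - 9) - 13374 = (-83/18 - 9) - 13374 = -245/18 - 13374 = -240977/18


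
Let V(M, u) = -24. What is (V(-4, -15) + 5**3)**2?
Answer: 10201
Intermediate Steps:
(V(-4, -15) + 5**3)**2 = (-24 + 5**3)**2 = (-24 + 125)**2 = 101**2 = 10201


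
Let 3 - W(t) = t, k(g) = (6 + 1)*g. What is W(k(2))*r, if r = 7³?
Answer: -3773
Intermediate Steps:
k(g) = 7*g
r = 343
W(t) = 3 - t
W(k(2))*r = (3 - 7*2)*343 = (3 - 1*14)*343 = (3 - 14)*343 = -11*343 = -3773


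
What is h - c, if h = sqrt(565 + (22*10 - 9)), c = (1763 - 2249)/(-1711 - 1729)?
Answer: -243/1720 + 2*sqrt(194) ≈ 27.715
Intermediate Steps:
c = 243/1720 (c = -486/(-3440) = -486*(-1/3440) = 243/1720 ≈ 0.14128)
h = 2*sqrt(194) (h = sqrt(565 + (220 - 9)) = sqrt(565 + 211) = sqrt(776) = 2*sqrt(194) ≈ 27.857)
h - c = 2*sqrt(194) - 1*243/1720 = 2*sqrt(194) - 243/1720 = -243/1720 + 2*sqrt(194)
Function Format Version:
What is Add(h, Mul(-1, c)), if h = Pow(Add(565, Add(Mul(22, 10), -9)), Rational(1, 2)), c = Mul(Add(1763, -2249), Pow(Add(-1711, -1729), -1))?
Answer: Add(Rational(-243, 1720), Mul(2, Pow(194, Rational(1, 2)))) ≈ 27.715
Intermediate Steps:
c = Rational(243, 1720) (c = Mul(-486, Pow(-3440, -1)) = Mul(-486, Rational(-1, 3440)) = Rational(243, 1720) ≈ 0.14128)
h = Mul(2, Pow(194, Rational(1, 2))) (h = Pow(Add(565, Add(220, -9)), Rational(1, 2)) = Pow(Add(565, 211), Rational(1, 2)) = Pow(776, Rational(1, 2)) = Mul(2, Pow(194, Rational(1, 2))) ≈ 27.857)
Add(h, Mul(-1, c)) = Add(Mul(2, Pow(194, Rational(1, 2))), Mul(-1, Rational(243, 1720))) = Add(Mul(2, Pow(194, Rational(1, 2))), Rational(-243, 1720)) = Add(Rational(-243, 1720), Mul(2, Pow(194, Rational(1, 2))))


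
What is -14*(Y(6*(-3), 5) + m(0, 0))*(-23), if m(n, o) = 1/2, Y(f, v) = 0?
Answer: 161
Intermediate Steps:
m(n, o) = ½
-14*(Y(6*(-3), 5) + m(0, 0))*(-23) = -14*(0 + ½)*(-23) = -14*½*(-23) = -7*(-23) = 161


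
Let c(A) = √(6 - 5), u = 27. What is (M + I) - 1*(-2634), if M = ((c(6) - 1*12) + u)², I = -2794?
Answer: 96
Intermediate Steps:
c(A) = 1 (c(A) = √1 = 1)
M = 256 (M = ((1 - 1*12) + 27)² = ((1 - 12) + 27)² = (-11 + 27)² = 16² = 256)
(M + I) - 1*(-2634) = (256 - 2794) - 1*(-2634) = -2538 + 2634 = 96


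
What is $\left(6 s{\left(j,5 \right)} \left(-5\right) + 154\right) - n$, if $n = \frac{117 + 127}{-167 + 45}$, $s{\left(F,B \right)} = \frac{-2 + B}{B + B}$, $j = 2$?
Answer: $147$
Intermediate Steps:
$s{\left(F,B \right)} = \frac{-2 + B}{2 B}$
$n = -2$ ($n = \frac{244}{-122} = 244 \left(- \frac{1}{122}\right) = -2$)
$\left(6 s{\left(j,5 \right)} \left(-5\right) + 154\right) - n = \left(6 \frac{-2 + 5}{2 \cdot 5} \left(-5\right) + 154\right) - -2 = \left(6 \cdot \frac{1}{2} \cdot \frac{1}{5} \cdot 3 \left(-5\right) + 154\right) + 2 = \left(6 \cdot \frac{3}{10} \left(-5\right) + 154\right) + 2 = \left(\frac{9}{5} \left(-5\right) + 154\right) + 2 = \left(-9 + 154\right) + 2 = 145 + 2 = 147$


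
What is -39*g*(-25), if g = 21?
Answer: 20475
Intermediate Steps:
-39*g*(-25) = -39*21*(-25) = -819*(-25) = 20475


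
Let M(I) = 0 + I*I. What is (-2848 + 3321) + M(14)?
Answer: 669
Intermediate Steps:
M(I) = I² (M(I) = 0 + I² = I²)
(-2848 + 3321) + M(14) = (-2848 + 3321) + 14² = 473 + 196 = 669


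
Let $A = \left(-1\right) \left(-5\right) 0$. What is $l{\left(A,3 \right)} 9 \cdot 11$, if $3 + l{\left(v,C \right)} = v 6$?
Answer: $-297$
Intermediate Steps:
$A = 0$ ($A = 5 \cdot 0 = 0$)
$l{\left(v,C \right)} = -3 + 6 v$ ($l{\left(v,C \right)} = -3 + v 6 = -3 + 6 v$)
$l{\left(A,3 \right)} 9 \cdot 11 = \left(-3 + 6 \cdot 0\right) 9 \cdot 11 = \left(-3 + 0\right) 9 \cdot 11 = \left(-3\right) 9 \cdot 11 = \left(-27\right) 11 = -297$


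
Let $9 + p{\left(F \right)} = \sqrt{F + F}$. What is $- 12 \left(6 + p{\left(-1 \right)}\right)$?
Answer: $36 - 12 i \sqrt{2} \approx 36.0 - 16.971 i$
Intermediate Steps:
$p{\left(F \right)} = -9 + \sqrt{2} \sqrt{F}$ ($p{\left(F \right)} = -9 + \sqrt{F + F} = -9 + \sqrt{2 F} = -9 + \sqrt{2} \sqrt{F}$)
$- 12 \left(6 + p{\left(-1 \right)}\right) = - 12 \left(6 - \left(9 - \sqrt{2} \sqrt{-1}\right)\right) = - 12 \left(6 - \left(9 - \sqrt{2} i\right)\right) = - 12 \left(6 - \left(9 - i \sqrt{2}\right)\right) = - 12 \left(-3 + i \sqrt{2}\right) = 36 - 12 i \sqrt{2}$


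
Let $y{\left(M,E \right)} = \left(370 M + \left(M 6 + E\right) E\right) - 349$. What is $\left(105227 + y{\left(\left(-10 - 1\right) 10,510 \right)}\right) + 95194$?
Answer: $82872$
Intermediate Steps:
$y{\left(M,E \right)} = -349 + 370 M + E \left(E + 6 M\right)$ ($y{\left(M,E \right)} = \left(370 M + \left(6 M + E\right) E\right) - 349 = \left(370 M + \left(E + 6 M\right) E\right) - 349 = \left(370 M + E \left(E + 6 M\right)\right) - 349 = -349 + 370 M + E \left(E + 6 M\right)$)
$\left(105227 + y{\left(\left(-10 - 1\right) 10,510 \right)}\right) + 95194 = \left(105227 + \left(-349 + 510^{2} + 370 \left(-10 - 1\right) 10 + 6 \cdot 510 \left(-10 - 1\right) 10\right)\right) + 95194 = \left(105227 + \left(-349 + 260100 + 370 \left(\left(-11\right) 10\right) + 6 \cdot 510 \left(\left(-11\right) 10\right)\right)\right) + 95194 = \left(105227 + \left(-349 + 260100 + 370 \left(-110\right) + 6 \cdot 510 \left(-110\right)\right)\right) + 95194 = \left(105227 - 117549\right) + 95194 = -12322 + 95194 = 82872$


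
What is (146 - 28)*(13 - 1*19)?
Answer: -708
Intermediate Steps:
(146 - 28)*(13 - 1*19) = 118*(13 - 19) = 118*(-6) = -708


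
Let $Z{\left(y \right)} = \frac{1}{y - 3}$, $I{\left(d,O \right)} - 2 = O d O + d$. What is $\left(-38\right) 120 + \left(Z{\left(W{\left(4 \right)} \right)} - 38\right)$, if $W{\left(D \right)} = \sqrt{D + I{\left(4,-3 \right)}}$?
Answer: $- \frac{170123}{37} + \frac{\sqrt{46}}{37} \approx -4597.7$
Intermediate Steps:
$I{\left(d,O \right)} = 2 + d + d O^{2}$ ($I{\left(d,O \right)} = 2 + \left(O d O + d\right) = 2 + \left(d O^{2} + d\right) = 2 + \left(d + d O^{2}\right) = 2 + d + d O^{2}$)
$W{\left(D \right)} = \sqrt{42 + D}$ ($W{\left(D \right)} = \sqrt{D + \left(2 + 4 + 4 \left(-3\right)^{2}\right)} = \sqrt{D + \left(2 + 4 + 4 \cdot 9\right)} = \sqrt{D + \left(2 + 4 + 36\right)} = \sqrt{D + 42} = \sqrt{42 + D}$)
$Z{\left(y \right)} = \frac{1}{-3 + y}$
$\left(-38\right) 120 + \left(Z{\left(W{\left(4 \right)} \right)} - 38\right) = \left(-38\right) 120 - \left(38 - \frac{1}{-3 + \sqrt{42 + 4}}\right) = -4560 - \left(38 - \frac{1}{-3 + \sqrt{46}}\right) = -4598 + \frac{1}{-3 + \sqrt{46}}$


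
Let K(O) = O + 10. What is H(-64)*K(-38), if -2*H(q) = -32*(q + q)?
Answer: 57344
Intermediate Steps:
K(O) = 10 + O
H(q) = 32*q (H(q) = -(-16)*(q + q) = -(-16)*2*q = -(-32)*q = 32*q)
H(-64)*K(-38) = (32*(-64))*(10 - 38) = -2048*(-28) = 57344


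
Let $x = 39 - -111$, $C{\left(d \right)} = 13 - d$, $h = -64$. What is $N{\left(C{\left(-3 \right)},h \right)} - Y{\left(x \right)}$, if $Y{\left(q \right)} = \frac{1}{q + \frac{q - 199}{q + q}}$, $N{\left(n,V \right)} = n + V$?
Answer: $- \frac{2157948}{44951} \approx -48.007$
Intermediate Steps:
$N{\left(n,V \right)} = V + n$
$x = 150$ ($x = 39 + 111 = 150$)
$Y{\left(q \right)} = \frac{1}{q + \frac{-199 + q}{2 q}}$
$N{\left(C{\left(-3 \right)},h \right)} - Y{\left(x \right)} = \left(-64 + \left(13 - -3\right)\right) - 2 \cdot 150 \frac{1}{-199 + 150 + 2 \cdot 150^{2}} = \left(-64 + \left(13 + 3\right)\right) - 2 \cdot 150 \frac{1}{-199 + 150 + 2 \cdot 22500} = \left(-64 + 16\right) - 2 \cdot 150 \frac{1}{-199 + 150 + 45000} = -48 - 2 \cdot 150 \cdot \frac{1}{44951} = -48 - \frac{300}{44951} = - \frac{2157948}{44951}$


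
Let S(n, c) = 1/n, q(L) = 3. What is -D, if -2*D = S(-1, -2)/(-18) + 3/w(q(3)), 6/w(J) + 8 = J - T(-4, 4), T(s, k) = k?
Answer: -20/9 ≈ -2.2222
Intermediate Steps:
w(J) = 6/(-12 + J) (w(J) = 6/(-8 + (J - 1*4)) = 6/(-8 + (J - 4)) = 6/(-8 + (-4 + J)) = 6/(-12 + J))
D = 20/9 (D = -(1/(-1*(-18)) + 3/((6/(-12 + 3))))/2 = -(-1*(-1/18) + 3/((6/(-9))))/2 = -(1/18 + 3/((6*(-⅑))))/2 = -(1/18 + 3/(-⅔))/2 = -(1/18 + 3*(-3/2))/2 = -(1/18 - 9/2)/2 = -½*(-40/9) = 20/9 ≈ 2.2222)
-D = -1*20/9 = -20/9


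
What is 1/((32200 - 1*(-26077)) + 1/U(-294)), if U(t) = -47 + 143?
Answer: 96/5594593 ≈ 1.7159e-5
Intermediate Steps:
U(t) = 96
1/((32200 - 1*(-26077)) + 1/U(-294)) = 1/((32200 - 1*(-26077)) + 1/96) = 1/((32200 + 26077) + 1/96) = 1/(58277 + 1/96) = 1/(5594593/96) = 96/5594593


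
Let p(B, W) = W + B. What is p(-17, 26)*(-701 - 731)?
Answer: -12888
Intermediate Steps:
p(B, W) = B + W
p(-17, 26)*(-701 - 731) = (-17 + 26)*(-701 - 731) = 9*(-1432) = -12888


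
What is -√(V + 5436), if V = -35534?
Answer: -I*√30098 ≈ -173.49*I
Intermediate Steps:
-√(V + 5436) = -√(-35534 + 5436) = -√(-30098) = -I*√30098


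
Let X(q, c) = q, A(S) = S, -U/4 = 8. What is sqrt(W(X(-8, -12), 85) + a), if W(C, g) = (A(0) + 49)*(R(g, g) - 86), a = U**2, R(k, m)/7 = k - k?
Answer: I*sqrt(3190) ≈ 56.48*I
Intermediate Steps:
U = -32 (U = -4*8 = -32)
R(k, m) = 0 (R(k, m) = 7*(k - k) = 7*0 = 0)
a = 1024 (a = (-32)**2 = 1024)
W(C, g) = -4214 (W(C, g) = (0 + 49)*(0 - 86) = 49*(-86) = -4214)
sqrt(W(X(-8, -12), 85) + a) = sqrt(-4214 + 1024) = sqrt(-3190) = I*sqrt(3190)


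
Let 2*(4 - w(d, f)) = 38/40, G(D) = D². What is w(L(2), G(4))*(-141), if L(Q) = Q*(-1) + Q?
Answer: -19881/40 ≈ -497.02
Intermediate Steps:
L(Q) = 0 (L(Q) = -Q + Q = 0)
w(d, f) = 141/40 (w(d, f) = 4 - 19/40 = 141/40)
w(L(2), G(4))*(-141) = (141/40)*(-141) = -19881/40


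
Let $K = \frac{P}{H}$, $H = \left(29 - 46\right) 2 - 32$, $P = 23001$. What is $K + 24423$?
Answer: $\frac{48149}{2} \approx 24075.0$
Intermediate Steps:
$H = -66$ ($H = \left(-17\right) 2 - 32 = -34 - 32 = -66$)
$K = - \frac{697}{2}$ ($K = \frac{23001}{-66} = 23001 \left(- \frac{1}{66}\right) = - \frac{697}{2} \approx -348.5$)
$K + 24423 = - \frac{697}{2} + 24423 = \frac{48149}{2}$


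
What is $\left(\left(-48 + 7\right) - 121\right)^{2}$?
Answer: $26244$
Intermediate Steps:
$\left(\left(-48 + 7\right) - 121\right)^{2} = \left(-41 - 121\right)^{2} = \left(-162\right)^{2} = 26244$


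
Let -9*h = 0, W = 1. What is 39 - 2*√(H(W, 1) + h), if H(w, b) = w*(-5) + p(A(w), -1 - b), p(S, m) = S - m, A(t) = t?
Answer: 39 - 2*I*√2 ≈ 39.0 - 2.8284*I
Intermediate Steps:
h = 0 (h = -⅑*0 = 0)
H(w, b) = 1 + b - 4*w (H(w, b) = w*(-5) + (w - (-1 - b)) = -5*w + (w + (1 + b)) = -5*w + (1 + b + w) = 1 + b - 4*w)
39 - 2*√(H(W, 1) + h) = 39 - 2*√((1 + 1 - 4*1) + 0) = 39 - 2*√((1 + 1 - 4) + 0) = 39 - 2*√(-2 + 0) = 39 - 2*I*√2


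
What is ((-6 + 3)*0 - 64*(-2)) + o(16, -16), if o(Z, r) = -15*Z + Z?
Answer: -96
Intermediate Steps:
o(Z, r) = -14*Z
((-6 + 3)*0 - 64*(-2)) + o(16, -16) = ((-6 + 3)*0 - 64*(-2)) - 14*16 = (-3*0 + 128) - 224 = (0 + 128) - 224 = 128 - 224 = -96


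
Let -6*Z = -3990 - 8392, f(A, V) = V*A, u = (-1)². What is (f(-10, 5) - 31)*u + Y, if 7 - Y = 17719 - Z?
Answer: -47188/3 ≈ -15729.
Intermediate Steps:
u = 1
f(A, V) = A*V
Z = 6191/3 (Z = -(-3990 - 8392)/6 = -⅙*(-12382) = 6191/3 ≈ 2063.7)
Y = -46945/3 (Y = 7 - (17719 - 1*6191/3) = 7 - (17719 - 6191/3) = 7 - 1*46966/3 = 7 - 46966/3 = -46945/3 ≈ -15648.)
(f(-10, 5) - 31)*u + Y = (-10*5 - 31)*1 - 46945/3 = (-50 - 31)*1 - 46945/3 = -81*1 - 46945/3 = -81 - 46945/3 = -47188/3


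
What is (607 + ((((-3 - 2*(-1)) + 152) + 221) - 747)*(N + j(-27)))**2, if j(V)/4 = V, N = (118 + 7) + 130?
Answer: 2972212324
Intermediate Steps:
N = 255 (N = 125 + 130 = 255)
j(V) = 4*V
(607 + ((((-3 - 2*(-1)) + 152) + 221) - 747)*(N + j(-27)))**2 = (607 + ((((-3 - 2*(-1)) + 152) + 221) - 747)*(255 + 4*(-27)))**2 = (607 + ((((-3 + 2) + 152) + 221) - 747)*(255 - 108))**2 = (607 + (((-1 + 152) + 221) - 747)*147)**2 = (607 + ((151 + 221) - 747)*147)**2 = (607 + (372 - 747)*147)**2 = (607 - 375*147)**2 = (607 - 55125)**2 = (-54518)**2 = 2972212324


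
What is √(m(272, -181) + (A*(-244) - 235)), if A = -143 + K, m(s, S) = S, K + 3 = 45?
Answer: 6*√673 ≈ 155.65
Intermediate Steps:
K = 42 (K = -3 + 45 = 42)
A = -101 (A = -143 + 42 = -101)
√(m(272, -181) + (A*(-244) - 235)) = √(-181 + (-101*(-244) - 235)) = √(-181 + (24644 - 235)) = √(-181 + 24409) = √24228 = 6*√673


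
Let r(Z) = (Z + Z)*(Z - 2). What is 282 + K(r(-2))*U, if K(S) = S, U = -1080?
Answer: -16998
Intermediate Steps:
r(Z) = 2*Z*(-2 + Z) (r(Z) = (2*Z)*(-2 + Z) = 2*Z*(-2 + Z))
282 + K(r(-2))*U = 282 + (2*(-2)*(-2 - 2))*(-1080) = 282 + (2*(-2)*(-4))*(-1080) = 282 + 16*(-1080) = 282 - 17280 = -16998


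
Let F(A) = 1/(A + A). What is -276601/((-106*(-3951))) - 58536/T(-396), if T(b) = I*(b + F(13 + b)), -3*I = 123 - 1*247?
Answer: 11482995651545/3938220024282 ≈ 2.9158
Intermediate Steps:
F(A) = 1/(2*A)
I = 124/3 (I = -(123 - 1*247)/3 = -(123 - 247)/3 = -1/3*(-124) = 124/3 ≈ 41.333)
T(b) = 62/(3*(13 + b)) + 124*b/3 (T(b) = 124*(b + 1/(2*(13 + b)))/3 = 62/(3*(13 + b)) + 124*b/3)
-276601/((-106*(-3951))) - 58536/T(-396) = -276601/((-106*(-3951))) - 58536*3*(13 - 396)/(62*(1 + 2*(-396)*(13 - 396))) = -276601/418806 - 58536*(-1149/(62*(1 + 2*(-396)*(-383)))) = -276601*1/418806 - 58536*(-1149/(62*(1 + 303336))) = -276601/418806 - 58536/((62/3)*(-1/383)*303337) = -276601/418806 - 58536/(-18806894/1149) = -276601/418806 - 58536*(-1149/18806894) = -276601/418806 + 33628932/9403447 = 11482995651545/3938220024282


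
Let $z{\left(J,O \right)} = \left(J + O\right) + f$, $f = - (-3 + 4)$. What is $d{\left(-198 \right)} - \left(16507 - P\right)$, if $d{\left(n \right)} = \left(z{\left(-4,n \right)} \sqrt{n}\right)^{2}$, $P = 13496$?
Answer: $-8162393$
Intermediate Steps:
$f = -1$ ($f = \left(-1\right) 1 = -1$)
$z{\left(J,O \right)} = -1 + J + O$ ($z{\left(J,O \right)} = \left(J + O\right) - 1 = -1 + J + O$)
$d{\left(n \right)} = n \left(-5 + n\right)^{2}$ ($d{\left(n \right)} = \left(\left(-1 - 4 + n\right) \sqrt{n}\right)^{2} = \left(\left(-5 + n\right) \sqrt{n}\right)^{2} = \left(\sqrt{n} \left(-5 + n\right)\right)^{2} = n \left(-5 + n\right)^{2}$)
$d{\left(-198 \right)} - \left(16507 - P\right) = - 198 \left(-5 - 198\right)^{2} - \left(16507 - 13496\right) = - 198 \left(-203\right)^{2} - \left(16507 - 13496\right) = \left(-198\right) 41209 - 3011 = -8159382 - 3011 = -8162393$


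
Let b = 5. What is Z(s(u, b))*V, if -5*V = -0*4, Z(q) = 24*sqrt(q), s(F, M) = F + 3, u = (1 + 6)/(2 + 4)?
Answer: 0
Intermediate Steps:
u = 7/6 ≈ 1.1667
s(F, M) = 3 + F
V = 0 (V = -(-1)*0*4/5 = -(-1)*0/5 = -1/5*0 = 0)
Z(s(u, b))*V = (24*sqrt(3 + 7/6))*0 = (24*sqrt(25/6))*0 = (24*(5*sqrt(6)/6))*0 = (20*sqrt(6))*0 = 0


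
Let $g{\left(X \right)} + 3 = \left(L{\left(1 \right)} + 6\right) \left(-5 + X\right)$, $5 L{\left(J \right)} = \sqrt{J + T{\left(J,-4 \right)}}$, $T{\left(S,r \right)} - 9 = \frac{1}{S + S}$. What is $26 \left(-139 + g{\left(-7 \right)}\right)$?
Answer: $-5564 - \frac{156 \sqrt{42}}{5} \approx -5766.2$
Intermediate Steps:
$T{\left(S,r \right)} = 9 + \frac{1}{2 S}$ ($T{\left(S,r \right)} = 9 + \frac{1}{S + S} = 9 + \frac{1}{2 S}$)
$L{\left(J \right)} = \frac{\sqrt{9 + J + \frac{1}{2 J}}}{5}$ ($L{\left(J \right)} = \frac{\sqrt{J + \left(9 + \frac{1}{2 J}\right)}}{5} = \frac{\sqrt{9 + J + \frac{1}{2 J}}}{5}$)
$g{\left(X \right)} = -3 + \left(-5 + X\right) \left(6 + \frac{\sqrt{42}}{10}\right)$ ($g{\left(X \right)} = -3 + \left(\frac{\sqrt{36 + \frac{2}{1} + 4 \cdot 1}}{10} + 6\right) \left(-5 + X\right) = -3 + \left(\frac{\sqrt{36 + 2 \cdot 1 + 4}}{10} + 6\right) \left(-5 + X\right) = -3 + \left(\frac{\sqrt{36 + 2 + 4}}{10} + 6\right) \left(-5 + X\right) = -3 + \left(\frac{\sqrt{42}}{10} + 6\right) \left(-5 + X\right) = -3 + \left(6 + \frac{\sqrt{42}}{10}\right) \left(-5 + X\right) = -3 + \left(-5 + X\right) \left(6 + \frac{\sqrt{42}}{10}\right)$)
$26 \left(-139 + g{\left(-7 \right)}\right) = 26 \left(-139 + \left(-33 + 6 \left(-7\right) - \frac{\sqrt{42}}{2} + \frac{1}{10} \left(-7\right) \sqrt{42}\right)\right) = 26 \left(-139 - \left(75 + \frac{6 \sqrt{42}}{5}\right)\right) = 26 \left(-214 - \frac{6 \sqrt{42}}{5}\right) = -5564 - \frac{156 \sqrt{42}}{5}$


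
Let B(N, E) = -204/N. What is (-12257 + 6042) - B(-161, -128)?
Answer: -1000819/161 ≈ -6216.3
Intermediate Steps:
(-12257 + 6042) - B(-161, -128) = (-12257 + 6042) - (-204)/(-161) = -6215 - (-204)*(-1)/161 = -6215 - 1*204/161 = -6215 - 204/161 = -1000819/161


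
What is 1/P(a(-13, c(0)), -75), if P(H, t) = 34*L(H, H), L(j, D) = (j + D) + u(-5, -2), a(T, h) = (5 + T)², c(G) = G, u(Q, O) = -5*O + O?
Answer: 1/4624 ≈ 0.00021626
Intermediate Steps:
u(Q, O) = -4*O
L(j, D) = 8 + D + j (L(j, D) = (j + D) - 4*(-2) = (D + j) + 8 = 8 + D + j)
P(H, t) = 272 + 68*H (P(H, t) = 34*(8 + H + H) = 34*(8 + 2*H) = 272 + 68*H)
1/P(a(-13, c(0)), -75) = 1/(272 + 68*(5 - 13)²) = 1/(272 + 68*(-8)²) = 1/(272 + 68*64) = 1/(272 + 4352) = 1/4624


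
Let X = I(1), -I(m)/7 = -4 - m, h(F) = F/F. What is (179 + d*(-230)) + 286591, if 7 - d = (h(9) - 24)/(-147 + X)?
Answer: 15971605/56 ≈ 2.8521e+5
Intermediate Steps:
h(F) = 1
I(m) = 28 + 7*m (I(m) = -7*(-4 - m) = 28 + 7*m)
X = 35 (X = 28 + 7*1 = 28 + 7 = 35)
d = 761/112 (d = 7 - (1 - 24)/(-147 + 35) = 7 - (-23)/(-112) = 7 - (-23)*(-1)/112 = 7 - 1*23/112 = 7 - 23/112 = 761/112 ≈ 6.7946)
(179 + d*(-230)) + 286591 = (179 + (761/112)*(-230)) + 286591 = (179 - 87515/56) + 286591 = -77491/56 + 286591 = 15971605/56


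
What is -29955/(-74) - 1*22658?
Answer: -1646737/74 ≈ -22253.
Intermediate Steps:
-29955/(-74) - 1*22658 = -29955*(-1/74) - 22658 = 29955/74 - 22658 = -1646737/74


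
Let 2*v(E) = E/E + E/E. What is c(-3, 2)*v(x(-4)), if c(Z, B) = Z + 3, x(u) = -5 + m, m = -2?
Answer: 0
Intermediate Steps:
x(u) = -7 (x(u) = -5 - 2 = -7)
c(Z, B) = 3 + Z
v(E) = 1 (v(E) = (E/E + E/E)/2 = (1 + 1)/2 = (½)*2 = 1)
c(-3, 2)*v(x(-4)) = (3 - 3)*1 = 0*1 = 0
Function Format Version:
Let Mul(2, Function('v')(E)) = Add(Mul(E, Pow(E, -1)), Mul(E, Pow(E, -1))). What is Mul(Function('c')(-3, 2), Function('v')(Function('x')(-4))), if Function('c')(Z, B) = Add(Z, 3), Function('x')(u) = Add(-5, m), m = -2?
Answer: 0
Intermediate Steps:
Function('x')(u) = -7 (Function('x')(u) = Add(-5, -2) = -7)
Function('c')(Z, B) = Add(3, Z)
Function('v')(E) = 1 (Function('v')(E) = Mul(Rational(1, 2), Add(Mul(E, Pow(E, -1)), Mul(E, Pow(E, -1)))) = Mul(Rational(1, 2), Add(1, 1)) = Mul(Rational(1, 2), 2) = 1)
Mul(Function('c')(-3, 2), Function('v')(Function('x')(-4))) = Mul(Add(3, -3), 1) = Mul(0, 1) = 0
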